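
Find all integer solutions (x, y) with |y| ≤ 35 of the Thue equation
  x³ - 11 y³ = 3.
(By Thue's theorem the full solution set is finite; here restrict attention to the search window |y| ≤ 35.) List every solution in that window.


The equation is x³ - 11y³ = 3. For fixed y, x³ = 11·y³ + 3, so a solution requires the RHS to be a perfect cube.
Strategy: iterate y from -35 to 35, compute RHS = 11·y³ + 3, and check whether it is a (positive or negative) perfect cube.
Check small values of y:
  y = 0: RHS = 3 is not a perfect cube.
  y = 1: RHS = 14 is not a perfect cube.
  y = -1: RHS = -8 = (-2)³ ⇒ x = -2 works.
  y = 2: RHS = 91 is not a perfect cube.
  y = -2: RHS = -85 is not a perfect cube.
  y = 3: RHS = 300 is not a perfect cube.
  y = -3: RHS = -294 is not a perfect cube.
Continuing the search up to |y| = 35 finds no further solutions beyond those listed.
Collected solutions: (-2, -1).

Solutions (with |y| ≤ 35): (-2, -1).


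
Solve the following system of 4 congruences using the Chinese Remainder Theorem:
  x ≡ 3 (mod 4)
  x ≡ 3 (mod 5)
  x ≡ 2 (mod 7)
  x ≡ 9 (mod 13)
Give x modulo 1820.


Product of moduli M = 4 · 5 · 7 · 13 = 1820.
Merge one congruence at a time:
  Start: x ≡ 3 (mod 4).
  Combine with x ≡ 3 (mod 5); new modulus lcm = 20.
    Write x = 3 + 4·t and substitute into x ≡ 3 (mod 5): 4·t ≡ 3 − 3 = 0 (mod 5).
    The inverse of 4 mod 5 is 4 (since 4·4 = 16 = 3·5 + 1), so t ≡ 4·0 = 0 ≡ 0 (mod 5).
    Then x = 3 + 4·0 = 3, valid modulo lcm(4, 5) = 20: x ≡ 3 (mod 20).
  Combine with x ≡ 2 (mod 7); new modulus lcm = 140.
    Write x = 3 + 20·t and substitute into x ≡ 2 (mod 7): 20·t ≡ 2 − 3 = -1 (mod 7).
    Reduce coefficients mod 7: 6·t ≡ 6 (mod 7).
    The inverse of 6 mod 7 is 6 (since 6·6 = 36 = 5·7 + 1), so t ≡ 6·6 = 36 ≡ 1 (mod 7).
    Then x = 3 + 20·1 = 23, valid modulo lcm(20, 7) = 140: x ≡ 23 (mod 140).
  Combine with x ≡ 9 (mod 13); new modulus lcm = 1820.
    Write x = 23 + 140·t and substitute into x ≡ 9 (mod 13): 140·t ≡ 9 − 23 = -14 (mod 13).
    Reduce coefficients mod 13: 10·t ≡ 12 (mod 13).
    The inverse of 10 mod 13 is 4 (since 10·4 = 40 = 3·13 + 1), so t ≡ 4·12 = 48 ≡ 9 (mod 13).
    Then x = 23 + 140·9 = 1283, valid modulo lcm(140, 13) = 1820: x ≡ 1283 (mod 1820).
Verify against each original: 1283 mod 4 = 3, 1283 mod 5 = 3, 1283 mod 7 = 2, 1283 mod 13 = 9.

x ≡ 1283 (mod 1820).


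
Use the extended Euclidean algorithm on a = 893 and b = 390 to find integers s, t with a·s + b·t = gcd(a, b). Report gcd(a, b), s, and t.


Euclidean algorithm on (893, 390) — divide until remainder is 0:
  893 = 2 · 390 + 113
  390 = 3 · 113 + 51
  113 = 2 · 51 + 11
  51 = 4 · 11 + 7
  11 = 1 · 7 + 4
  7 = 1 · 4 + 3
  4 = 1 · 3 + 1
  3 = 3 · 1 + 0
gcd(893, 390) = 1.
Track Bezout coefficients alongside the remainders: start with r₀ = 893 = a·1 + b·0 (s = 1, t = 0) and r₁ = 390 = a·0 + b·1 (s = 0, t = 1); each new remainder r_{k+1} = r_{k-1} − q_k·r_k inherits s_{k+1} = s_{k-1} − q_k·s_k, t_{k+1} = t_{k-1} − q_k·t_k, so r_k = a·s_k + b·t_k at every step:
  q = 2: r = 113, s = 1 − 2·0 = 1, t = 0 − 2·1 = -2  (check: 893·1 + 390·(-2) = 113)
  q = 3: r = 51, s = 0 − 3·1 = -3, t = 1 − 3·(-2) = 7  (check: 893·(-3) + 390·7 = 51)
  q = 2: r = 11, s = 1 − 2·(-3) = 7, t = -2 − 2·7 = -16  (check: 893·7 + 390·(-16) = 11)
  q = 4: r = 7, s = -3 − 4·7 = -31, t = 7 − 4·(-16) = 71  (check: 893·(-31) + 390·71 = 7)
  q = 1: r = 4, s = 7 − 1·(-31) = 38, t = -16 − 1·71 = -87  (check: 893·38 + 390·(-87) = 4)
  q = 1: r = 3, s = -31 − 1·38 = -69, t = 71 − 1·(-87) = 158  (check: 893·(-69) + 390·158 = 3)
  q = 1: r = 1, s = 38 − 1·(-69) = 107, t = -87 − 1·158 = -245  (check: 893·107 + 390·(-245) = 1)
The row with r = 1 (the gcd) gives the Bezout coefficients s = 107, t = -245.
Result: 893 · (107) + 390 · (-245) = 1.

gcd(893, 390) = 1; s = 107, t = -245 (check: 893·107 + 390·(-245) = 1).


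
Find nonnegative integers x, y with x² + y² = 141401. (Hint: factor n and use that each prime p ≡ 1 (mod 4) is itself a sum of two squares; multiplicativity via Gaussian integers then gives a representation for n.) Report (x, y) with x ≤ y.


Step 1: Factor n = 141401 = 13 · 73 · 149.
Step 2: Check the mod-4 condition on each prime factor: 13 ≡ 1 (mod 4), exponent 1; 73 ≡ 1 (mod 4), exponent 1; 149 ≡ 1 (mod 4), exponent 1.
All primes ≡ 3 (mod 4) appear to even exponent (or don't appear), so by the two-squares theorem n IS expressible as a sum of two squares.
Step 3: Build a representation. Here n = 13 · 73 · 149 is a product of primes ≡ 1 (mod 4). Each prime p ≡ 1 (mod 4) is itself a sum of two squares; find a² by testing p − a² for a perfect square:
  13: 13 − 1² = 12, 13 − 2² = 9 = 3² ⇒ 13 = 2² + 3².
  73: 73 − 1² = 72, 73 − 2² = 69, 73 − 3² = 64 = 8² ⇒ 73 = 3² + 8².
  149: 149 − 1² = 148, 149 − 2² = 145, 149 − 3² = 140, 149 − 4² = 133, 149 − 5² = 124, 149 − 6² = 113, 149 − 7² = 100 = 10² ⇒ 149 = 7² + 10².
  Combine using the Brahmagupta–Fibonacci identity (a² + b²)(c² + d²) = (ac − bd)² + (ad + bc)² = (ac + bd)² + (ad − bc)²:
  13 · 73 = 949: from (2² + 3²)(3² + 8²), take (2·3 − 3·8, 2·8 + 3·3) = (6 − 24, 16 + 9) = (-18, 25); dropping signs (only squares matter) gives (18, 25); check 18² + 25² = 324 + 625 = 949 ✓.
  949 · 149 = 141401: from (18² + 25²)(7² + 10²), take (18·7 − 25·10, 18·10 + 25·7) = (126 − 250, 180 + 175) = (-124, 355); dropping signs (only squares matter) gives (124, 355); check 124² + 355² = 15376 + 126025 = 141401 ✓.
Step 4: Order so x ≤ y and verify: 124² + 355² = 15376 + 126025 = 141401 = n. ✓

n = 141401 = 124² + 355² (one valid representation with x ≤ y).


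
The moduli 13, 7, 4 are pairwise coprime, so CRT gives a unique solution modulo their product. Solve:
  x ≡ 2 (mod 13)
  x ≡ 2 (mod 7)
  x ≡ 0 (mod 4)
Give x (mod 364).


Moduli 13, 7, 4 are pairwise coprime; by CRT there is a unique solution modulo M = 13 · 7 · 4 = 364.
Solve pairwise, accumulating the modulus:
  Start with x ≡ 2 (mod 13).
  Combine with x ≡ 2 (mod 7): since gcd(13, 7) = 1, we get a unique residue mod 91.
    Write x = 2 + 13·t and substitute into x ≡ 2 (mod 7): 13·t ≡ 2 − 2 = 0 (mod 7).
    Reduce coefficients mod 7: 6·t ≡ 0 (mod 7).
    The inverse of 6 mod 7 is 6 (since 6·6 = 36 = 5·7 + 1), so t ≡ 6·0 = 0 ≡ 0 (mod 7).
    Then x = 2 + 13·0 = 2, valid modulo lcm(13, 7) = 91: x ≡ 2 (mod 91).
  Combine with x ≡ 0 (mod 4): since gcd(91, 4) = 1, we get a unique residue mod 364.
    Write x = 2 + 91·t and substitute into x ≡ 0 (mod 4): 91·t ≡ 0 − 2 = -2 (mod 4).
    Reduce coefficients mod 4: 3·t ≡ 2 (mod 4).
    The inverse of 3 mod 4 is 3 (since 3·3 = 9 = 2·4 + 1), so t ≡ 3·2 = 6 ≡ 2 (mod 4).
    Then x = 2 + 91·2 = 184, valid modulo lcm(91, 4) = 364: x ≡ 184 (mod 364).
Verify: 184 mod 13 = 2 ✓, 184 mod 7 = 2 ✓, 184 mod 4 = 0 ✓.

x ≡ 184 (mod 364).


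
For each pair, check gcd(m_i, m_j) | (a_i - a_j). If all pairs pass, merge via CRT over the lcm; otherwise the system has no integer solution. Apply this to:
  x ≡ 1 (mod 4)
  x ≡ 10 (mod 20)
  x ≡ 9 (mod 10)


Moduli 4, 20, 10 are not pairwise coprime, so CRT works modulo lcm(m_i) when all pairwise compatibility conditions hold.
Pairwise compatibility: gcd(m_i, m_j) must divide a_i - a_j for every pair.
Merge one congruence at a time:
  Start: x ≡ 1 (mod 4).
  Combine with x ≡ 10 (mod 20): gcd(4, 20) = 4, and 10 - 1 = 9 is NOT divisible by 4.
    ⇒ system is inconsistent (no integer solution).

No solution (the system is inconsistent).


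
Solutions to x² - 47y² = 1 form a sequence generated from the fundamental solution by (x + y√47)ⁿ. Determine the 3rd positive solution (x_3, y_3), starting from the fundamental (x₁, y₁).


Step 1: Find the fundamental solution (x₁, y₁) of x² - 47y² = 1.
  Expand √47 as a continued fraction. a₀ = ⌊√47⌋ = 6; iterate m_{k+1} = d_k·a_k − m_k, d_{k+1} = (47 − m_{k+1}²)/d_k, a_{k+1} = ⌊(a₀ + m_{k+1})/d_{k+1}⌋ (starting m₀ = 0, d₀ = 1), with convergents p_k = a_k·p_{k-1} + p_{k-2}, q_k = a_k·q_{k-1} + q_{k-2} (p₋₁ = 1, q₋₁ = 0):
  k = 0: a₀ = 6; p₀/q₀ = 6/1; p₀² − 47·q₀² = 36 − 47 = -11.
  k = 1: m = 6, d = 11, a = ⌊(6 + 6)/11⌋ = 1; p/q = (1·6 + 1)/(1·1 + 0) = 7/1; p² − 47·q² = 49 − 47 = 2.
  k = 2: m = 5, d = 2, a = ⌊(6 + 5)/2⌋ = 5; p/q = (5·7 + 6)/(5·1 + 1) = 41/6; p² − 47·q² = 1681 − 1692 = -11.
  k = 3: m = 5, d = 11, a = ⌊(6 + 5)/11⌋ = 1; p/q = (1·41 + 7)/(1·6 + 1) = 48/7; p² − 47·q² = 2304 − 2303 = 1.
  The first convergent with p² − 47·q² = 1 gives the fundamental solution (x₁, y₁) = (48, 7).
Step 2: Apply the recurrence (x_{n+1}, y_{n+1}) = (x₁x_n + 47y₁y_n, x₁y_n + y₁x_n) repeatedly.
  From (x_1, y_1) = (48, 7): x_2 = 48·48 + 47·7·7 = 4607; y_2 = 48·7 + 7·48 = 672.
  From (x_2, y_2) = (4607, 672): x_3 = 48·4607 + 47·7·672 = 442224; y_3 = 48·672 + 7·4607 = 64505.
Step 3: Verify x_3² - 47·y_3² = 195562066176 - 195562066175 = 1 (should be 1). ✓

(x_1, y_1) = (48, 7); (x_3, y_3) = (442224, 64505).


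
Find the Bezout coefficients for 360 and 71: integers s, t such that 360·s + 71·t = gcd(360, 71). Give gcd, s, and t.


Euclidean algorithm on (360, 71) — divide until remainder is 0:
  360 = 5 · 71 + 5
  71 = 14 · 5 + 1
  5 = 5 · 1 + 0
gcd(360, 71) = 1.
Track Bezout coefficients alongside the remainders: start with r₀ = 360 = a·1 + b·0 (s = 1, t = 0) and r₁ = 71 = a·0 + b·1 (s = 0, t = 1); each new remainder r_{k+1} = r_{k-1} − q_k·r_k inherits s_{k+1} = s_{k-1} − q_k·s_k, t_{k+1} = t_{k-1} − q_k·t_k, so r_k = a·s_k + b·t_k at every step:
  q = 5: r = 5, s = 1 − 5·0 = 1, t = 0 − 5·1 = -5  (check: 360·1 + 71·(-5) = 5)
  q = 14: r = 1, s = 0 − 14·1 = -14, t = 1 − 14·(-5) = 71  (check: 360·(-14) + 71·71 = 1)
The row with r = 1 (the gcd) gives the Bezout coefficients s = -14, t = 71.
Result: 360 · (-14) + 71 · (71) = 1.

gcd(360, 71) = 1; s = -14, t = 71 (check: 360·(-14) + 71·71 = 1).


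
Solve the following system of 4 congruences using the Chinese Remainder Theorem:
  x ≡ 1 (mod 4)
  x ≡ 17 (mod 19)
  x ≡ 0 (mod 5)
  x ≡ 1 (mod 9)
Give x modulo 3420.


Product of moduli M = 4 · 19 · 5 · 9 = 3420.
Merge one congruence at a time:
  Start: x ≡ 1 (mod 4).
  Combine with x ≡ 17 (mod 19); new modulus lcm = 76.
    Write x = 1 + 4·t and substitute into x ≡ 17 (mod 19): 4·t ≡ 17 − 1 = 16 (mod 19).
    The inverse of 4 mod 19 is 5 (since 4·5 = 20 = 1·19 + 1), so t ≡ 5·16 = 80 ≡ 4 (mod 19).
    Then x = 1 + 4·4 = 17, valid modulo lcm(4, 19) = 76: x ≡ 17 (mod 76).
  Combine with x ≡ 0 (mod 5); new modulus lcm = 380.
    Write x = 17 + 76·t and substitute into x ≡ 0 (mod 5): 76·t ≡ 0 − 17 = -17 (mod 5).
    Reduce coefficients mod 5: 1·t ≡ 3 (mod 5).
    So t ≡ 3 (mod 5).
    Then x = 17 + 76·3 = 245, valid modulo lcm(76, 5) = 380: x ≡ 245 (mod 380).
  Combine with x ≡ 1 (mod 9); new modulus lcm = 3420.
    Write x = 245 + 380·t and substitute into x ≡ 1 (mod 9): 380·t ≡ 1 − 245 = -244 (mod 9).
    Reduce coefficients mod 9: 2·t ≡ 8 (mod 9).
    The inverse of 2 mod 9 is 5 (since 2·5 = 10 = 1·9 + 1), so t ≡ 5·8 = 40 ≡ 4 (mod 9).
    Then x = 245 + 380·4 = 1765, valid modulo lcm(380, 9) = 3420: x ≡ 1765 (mod 3420).
Verify against each original: 1765 mod 4 = 1, 1765 mod 19 = 17, 1765 mod 5 = 0, 1765 mod 9 = 1.

x ≡ 1765 (mod 3420).


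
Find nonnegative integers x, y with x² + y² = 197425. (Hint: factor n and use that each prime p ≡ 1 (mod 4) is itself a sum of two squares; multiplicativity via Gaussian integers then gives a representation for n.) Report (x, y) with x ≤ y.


Step 1: Factor n = 197425 = 5^2 · 53 · 149.
Step 2: Check the mod-4 condition on each prime factor: 5 ≡ 1 (mod 4), exponent 2; 53 ≡ 1 (mod 4), exponent 1; 149 ≡ 1 (mod 4), exponent 1.
All primes ≡ 3 (mod 4) appear to even exponent (or don't appear), so by the two-squares theorem n IS expressible as a sum of two squares.
Step 3: Build a representation. Group n = k² · m with k = 5 and m = 53 · 149 = 7897 (a product of primes ≡ 1 (mod 4)); a representation of m scales to one of n via (k·x)² + (k·y)² = k²(x² + y²). Each prime p ≡ 1 (mod 4) is itself a sum of two squares; find a² by testing p − a² for a perfect square:
  53: 53 − 1² = 52, 53 − 2² = 49 = 7² ⇒ 53 = 2² + 7².
  149: 149 − 1² = 148, 149 − 2² = 145, 149 − 3² = 140, 149 − 4² = 133, 149 − 5² = 124, 149 − 6² = 113, 149 − 7² = 100 = 10² ⇒ 149 = 7² + 10².
  Combine using the Brahmagupta–Fibonacci identity (a² + b²)(c² + d²) = (ac − bd)² + (ad + bc)² = (ac + bd)² + (ad − bc)²:
  53 · 149 = 7897: from (2² + 7²)(7² + 10²), take (2·7 − 7·10, 2·10 + 7·7) = (14 − 70, 20 + 49) = (-56, 69); dropping signs (only squares matter) gives (56, 69); check 56² + 69² = 3136 + 4761 = 7897 ✓.
  Scale by k = 5: (5·56, 5·69) = (280, 345).
Step 4: Order so x ≤ y and verify: 280² + 345² = 78400 + 119025 = 197425 = n. ✓

n = 197425 = 280² + 345² (one valid representation with x ≤ y).


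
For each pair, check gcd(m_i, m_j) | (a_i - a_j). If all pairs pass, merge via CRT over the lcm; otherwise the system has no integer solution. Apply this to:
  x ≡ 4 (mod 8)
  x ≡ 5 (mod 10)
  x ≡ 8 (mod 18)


Moduli 8, 10, 18 are not pairwise coprime, so CRT works modulo lcm(m_i) when all pairwise compatibility conditions hold.
Pairwise compatibility: gcd(m_i, m_j) must divide a_i - a_j for every pair.
Merge one congruence at a time:
  Start: x ≡ 4 (mod 8).
  Combine with x ≡ 5 (mod 10): gcd(8, 10) = 2, and 5 - 4 = 1 is NOT divisible by 2.
    ⇒ system is inconsistent (no integer solution).

No solution (the system is inconsistent).


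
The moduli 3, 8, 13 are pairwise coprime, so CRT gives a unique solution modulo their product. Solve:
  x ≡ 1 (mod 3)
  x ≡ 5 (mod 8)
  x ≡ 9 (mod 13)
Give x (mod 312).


Moduli 3, 8, 13 are pairwise coprime; by CRT there is a unique solution modulo M = 3 · 8 · 13 = 312.
Solve pairwise, accumulating the modulus:
  Start with x ≡ 1 (mod 3).
  Combine with x ≡ 5 (mod 8): since gcd(3, 8) = 1, we get a unique residue mod 24.
    Write x = 1 + 3·t and substitute into x ≡ 5 (mod 8): 3·t ≡ 5 − 1 = 4 (mod 8).
    The inverse of 3 mod 8 is 3 (since 3·3 = 9 = 1·8 + 1), so t ≡ 3·4 = 12 ≡ 4 (mod 8).
    Then x = 1 + 3·4 = 13, valid modulo lcm(3, 8) = 24: x ≡ 13 (mod 24).
  Combine with x ≡ 9 (mod 13): since gcd(24, 13) = 1, we get a unique residue mod 312.
    Write x = 13 + 24·t and substitute into x ≡ 9 (mod 13): 24·t ≡ 9 − 13 = -4 (mod 13).
    Reduce coefficients mod 13: 11·t ≡ 9 (mod 13).
    The inverse of 11 mod 13 is 6 (since 11·6 = 66 = 5·13 + 1), so t ≡ 6·9 = 54 ≡ 2 (mod 13).
    Then x = 13 + 24·2 = 61, valid modulo lcm(24, 13) = 312: x ≡ 61 (mod 312).
Verify: 61 mod 3 = 1 ✓, 61 mod 8 = 5 ✓, 61 mod 13 = 9 ✓.

x ≡ 61 (mod 312).


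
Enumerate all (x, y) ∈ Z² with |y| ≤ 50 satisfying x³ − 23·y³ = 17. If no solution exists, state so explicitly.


The equation is x³ - 23y³ = 17. For fixed y, x³ = 23·y³ + 17, so a solution requires the RHS to be a perfect cube.
Strategy: iterate y from -50 to 50, compute RHS = 23·y³ + 17, and check whether it is a (positive or negative) perfect cube.
Check small values of y:
  y = 0: RHS = 17 is not a perfect cube.
  y = 1: RHS = 40 is not a perfect cube.
  y = -1: RHS = -6 is not a perfect cube.
  y = 2: RHS = 201 is not a perfect cube.
  y = -2: RHS = -167 is not a perfect cube.
  y = 3: RHS = 638 is not a perfect cube.
  y = -3: RHS = -604 is not a perfect cube.
Continuing the search up to |y| = 50 finds no solutions either.
No (x, y) in the scanned range satisfies the equation.

No integer solutions with |y| ≤ 50.


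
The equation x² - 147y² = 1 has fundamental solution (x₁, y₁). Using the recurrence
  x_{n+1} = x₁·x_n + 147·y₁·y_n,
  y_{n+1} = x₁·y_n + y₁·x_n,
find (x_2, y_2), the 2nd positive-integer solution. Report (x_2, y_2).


Step 1: Find the fundamental solution (x₁, y₁) of x² - 147y² = 1.
  Expand √147 as a continued fraction. a₀ = ⌊√147⌋ = 12; iterate m_{k+1} = d_k·a_k − m_k, d_{k+1} = (147 − m_{k+1}²)/d_k, a_{k+1} = ⌊(a₀ + m_{k+1})/d_{k+1}⌋ (starting m₀ = 0, d₀ = 1), with convergents p_k = a_k·p_{k-1} + p_{k-2}, q_k = a_k·q_{k-1} + q_{k-2} (p₋₁ = 1, q₋₁ = 0):
  k = 0: a₀ = 12; p₀/q₀ = 12/1; p₀² − 147·q₀² = 144 − 147 = -3.
  k = 1: m = 12, d = 3, a = ⌊(12 + 12)/3⌋ = 8; p/q = (8·12 + 1)/(8·1 + 0) = 97/8; p² − 147·q² = 9409 − 9408 = 1.
  The first convergent with p² − 147·q² = 1 gives the fundamental solution (x₁, y₁) = (97, 8).
Step 2: Apply the recurrence (x_{n+1}, y_{n+1}) = (x₁x_n + 147y₁y_n, x₁y_n + y₁x_n) repeatedly.
  From (x_1, y_1) = (97, 8): x_2 = 97·97 + 147·8·8 = 18817; y_2 = 97·8 + 8·97 = 1552.
Step 3: Verify x_2² - 147·y_2² = 354079489 - 354079488 = 1 (should be 1). ✓

(x_1, y_1) = (97, 8); (x_2, y_2) = (18817, 1552).


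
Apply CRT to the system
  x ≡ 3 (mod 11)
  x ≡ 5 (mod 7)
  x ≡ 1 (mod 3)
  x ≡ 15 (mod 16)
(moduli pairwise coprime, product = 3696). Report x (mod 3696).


Product of moduli M = 11 · 7 · 3 · 16 = 3696.
Merge one congruence at a time:
  Start: x ≡ 3 (mod 11).
  Combine with x ≡ 5 (mod 7); new modulus lcm = 77.
    Write x = 3 + 11·t and substitute into x ≡ 5 (mod 7): 11·t ≡ 5 − 3 = 2 (mod 7).
    Reduce coefficients mod 7: 4·t ≡ 2 (mod 7).
    The inverse of 4 mod 7 is 2 (since 4·2 = 8 = 1·7 + 1), so t ≡ 2·2 = 4 ≡ 4 (mod 7).
    Then x = 3 + 11·4 = 47, valid modulo lcm(11, 7) = 77: x ≡ 47 (mod 77).
  Combine with x ≡ 1 (mod 3); new modulus lcm = 231.
    Write x = 47 + 77·t and substitute into x ≡ 1 (mod 3): 77·t ≡ 1 − 47 = -46 (mod 3).
    Reduce coefficients mod 3: 2·t ≡ 2 (mod 3).
    The inverse of 2 mod 3 is 2 (since 2·2 = 4 = 1·3 + 1), so t ≡ 2·2 = 4 ≡ 1 (mod 3).
    Then x = 47 + 77·1 = 124, valid modulo lcm(77, 3) = 231: x ≡ 124 (mod 231).
  Combine with x ≡ 15 (mod 16); new modulus lcm = 3696.
    Write x = 124 + 231·t and substitute into x ≡ 15 (mod 16): 231·t ≡ 15 − 124 = -109 (mod 16).
    Reduce coefficients mod 16: 7·t ≡ 3 (mod 16).
    The inverse of 7 mod 16 is 7 (since 7·7 = 49 = 3·16 + 1), so t ≡ 7·3 = 21 ≡ 5 (mod 16).
    Then x = 124 + 231·5 = 1279, valid modulo lcm(231, 16) = 3696: x ≡ 1279 (mod 3696).
Verify against each original: 1279 mod 11 = 3, 1279 mod 7 = 5, 1279 mod 3 = 1, 1279 mod 16 = 15.

x ≡ 1279 (mod 3696).


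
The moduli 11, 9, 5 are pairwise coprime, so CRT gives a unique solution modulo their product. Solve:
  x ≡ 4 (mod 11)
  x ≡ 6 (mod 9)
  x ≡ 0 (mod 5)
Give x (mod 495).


Moduli 11, 9, 5 are pairwise coprime; by CRT there is a unique solution modulo M = 11 · 9 · 5 = 495.
Solve pairwise, accumulating the modulus:
  Start with x ≡ 4 (mod 11).
  Combine with x ≡ 6 (mod 9): since gcd(11, 9) = 1, we get a unique residue mod 99.
    Write x = 4 + 11·t and substitute into x ≡ 6 (mod 9): 11·t ≡ 6 − 4 = 2 (mod 9).
    Reduce coefficients mod 9: 2·t ≡ 2 (mod 9).
    The inverse of 2 mod 9 is 5 (since 2·5 = 10 = 1·9 + 1), so t ≡ 5·2 = 10 ≡ 1 (mod 9).
    Then x = 4 + 11·1 = 15, valid modulo lcm(11, 9) = 99: x ≡ 15 (mod 99).
  Combine with x ≡ 0 (mod 5): since gcd(99, 5) = 1, we get a unique residue mod 495.
    Write x = 15 + 99·t and substitute into x ≡ 0 (mod 5): 99·t ≡ 0 − 15 = -15 (mod 5).
    Reduce coefficients mod 5: 4·t ≡ 0 (mod 5).
    The inverse of 4 mod 5 is 4 (since 4·4 = 16 = 3·5 + 1), so t ≡ 4·0 = 0 ≡ 0 (mod 5).
    Then x = 15 + 99·0 = 15, valid modulo lcm(99, 5) = 495: x ≡ 15 (mod 495).
Verify: 15 mod 11 = 4 ✓, 15 mod 9 = 6 ✓, 15 mod 5 = 0 ✓.

x ≡ 15 (mod 495).


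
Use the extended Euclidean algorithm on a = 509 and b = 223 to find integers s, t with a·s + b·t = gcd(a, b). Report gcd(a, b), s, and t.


Euclidean algorithm on (509, 223) — divide until remainder is 0:
  509 = 2 · 223 + 63
  223 = 3 · 63 + 34
  63 = 1 · 34 + 29
  34 = 1 · 29 + 5
  29 = 5 · 5 + 4
  5 = 1 · 4 + 1
  4 = 4 · 1 + 0
gcd(509, 223) = 1.
Track Bezout coefficients alongside the remainders: start with r₀ = 509 = a·1 + b·0 (s = 1, t = 0) and r₁ = 223 = a·0 + b·1 (s = 0, t = 1); each new remainder r_{k+1} = r_{k-1} − q_k·r_k inherits s_{k+1} = s_{k-1} − q_k·s_k, t_{k+1} = t_{k-1} − q_k·t_k, so r_k = a·s_k + b·t_k at every step:
  q = 2: r = 63, s = 1 − 2·0 = 1, t = 0 − 2·1 = -2  (check: 509·1 + 223·(-2) = 63)
  q = 3: r = 34, s = 0 − 3·1 = -3, t = 1 − 3·(-2) = 7  (check: 509·(-3) + 223·7 = 34)
  q = 1: r = 29, s = 1 − 1·(-3) = 4, t = -2 − 1·7 = -9  (check: 509·4 + 223·(-9) = 29)
  q = 1: r = 5, s = -3 − 1·4 = -7, t = 7 − 1·(-9) = 16  (check: 509·(-7) + 223·16 = 5)
  q = 5: r = 4, s = 4 − 5·(-7) = 39, t = -9 − 5·16 = -89  (check: 509·39 + 223·(-89) = 4)
  q = 1: r = 1, s = -7 − 1·39 = -46, t = 16 − 1·(-89) = 105  (check: 509·(-46) + 223·105 = 1)
The row with r = 1 (the gcd) gives the Bezout coefficients s = -46, t = 105.
Result: 509 · (-46) + 223 · (105) = 1.

gcd(509, 223) = 1; s = -46, t = 105 (check: 509·(-46) + 223·105 = 1).


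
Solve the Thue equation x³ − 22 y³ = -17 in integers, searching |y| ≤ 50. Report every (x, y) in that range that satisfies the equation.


The equation is x³ - 22y³ = -17. For fixed y, x³ = 22·y³ − 17, so a solution requires the RHS to be a perfect cube.
Strategy: iterate y from -50 to 50, compute RHS = 22·y³ − 17, and check whether it is a (positive or negative) perfect cube.
Check small values of y:
  y = 0: RHS = -17 is not a perfect cube.
  y = 1: RHS = 5 is not a perfect cube.
  y = -1: RHS = -39 is not a perfect cube.
  y = 2: RHS = 159 is not a perfect cube.
  y = -2: RHS = -193 is not a perfect cube.
  y = 3: RHS = 577 is not a perfect cube.
  y = -3: RHS = -611 is not a perfect cube.
Continuing the search up to |y| = 50 finds no solutions either.
No (x, y) in the scanned range satisfies the equation.

No integer solutions with |y| ≤ 50.


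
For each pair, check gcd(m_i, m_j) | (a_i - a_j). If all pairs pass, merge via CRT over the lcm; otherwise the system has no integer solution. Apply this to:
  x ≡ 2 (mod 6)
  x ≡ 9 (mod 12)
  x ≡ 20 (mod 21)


Moduli 6, 12, 21 are not pairwise coprime, so CRT works modulo lcm(m_i) when all pairwise compatibility conditions hold.
Pairwise compatibility: gcd(m_i, m_j) must divide a_i - a_j for every pair.
Merge one congruence at a time:
  Start: x ≡ 2 (mod 6).
  Combine with x ≡ 9 (mod 12): gcd(6, 12) = 6, and 9 - 2 = 7 is NOT divisible by 6.
    ⇒ system is inconsistent (no integer solution).

No solution (the system is inconsistent).


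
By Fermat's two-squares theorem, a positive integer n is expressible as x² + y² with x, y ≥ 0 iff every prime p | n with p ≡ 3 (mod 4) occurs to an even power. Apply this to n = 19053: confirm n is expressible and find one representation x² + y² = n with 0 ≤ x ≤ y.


Step 1: Factor n = 19053 = 3^2 · 29 · 73.
Step 2: Check the mod-4 condition on each prime factor: 3 ≡ 3 (mod 4), exponent 2 (must be even); 29 ≡ 1 (mod 4), exponent 1; 73 ≡ 1 (mod 4), exponent 1.
All primes ≡ 3 (mod 4) appear to even exponent (or don't appear), so by the two-squares theorem n IS expressible as a sum of two squares.
Step 3: Build a representation. Group n = k² · m with k = 3 and m = 29 · 73 = 2117 (a product of primes ≡ 1 (mod 4)); a representation of m scales to one of n via (k·x)² + (k·y)² = k²(x² + y²). Each prime p ≡ 1 (mod 4) is itself a sum of two squares; find a² by testing p − a² for a perfect square:
  29: 29 − 1² = 28, 29 − 2² = 25 = 5² ⇒ 29 = 2² + 5².
  73: 73 − 1² = 72, 73 − 2² = 69, 73 − 3² = 64 = 8² ⇒ 73 = 3² + 8².
  Combine using the Brahmagupta–Fibonacci identity (a² + b²)(c² + d²) = (ac − bd)² + (ad + bc)² = (ac + bd)² + (ad − bc)²:
  29 · 73 = 2117: from (2² + 5²)(3² + 8²), take (2·3 − 5·8, 2·8 + 5·3) = (6 − 40, 16 + 15) = (-34, 31); dropping signs (only squares matter) gives (34, 31); check 34² + 31² = 1156 + 961 = 2117 ✓.
  Scale by k = 3: (3·34, 3·31) = (102, 93).
Step 4: Order so x ≤ y and verify: 93² + 102² = 8649 + 10404 = 19053 = n. ✓

n = 19053 = 93² + 102² (one valid representation with x ≤ y).


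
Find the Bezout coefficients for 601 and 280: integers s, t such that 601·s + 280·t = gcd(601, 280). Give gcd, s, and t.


Euclidean algorithm on (601, 280) — divide until remainder is 0:
  601 = 2 · 280 + 41
  280 = 6 · 41 + 34
  41 = 1 · 34 + 7
  34 = 4 · 7 + 6
  7 = 1 · 6 + 1
  6 = 6 · 1 + 0
gcd(601, 280) = 1.
Track Bezout coefficients alongside the remainders: start with r₀ = 601 = a·1 + b·0 (s = 1, t = 0) and r₁ = 280 = a·0 + b·1 (s = 0, t = 1); each new remainder r_{k+1} = r_{k-1} − q_k·r_k inherits s_{k+1} = s_{k-1} − q_k·s_k, t_{k+1} = t_{k-1} − q_k·t_k, so r_k = a·s_k + b·t_k at every step:
  q = 2: r = 41, s = 1 − 2·0 = 1, t = 0 − 2·1 = -2  (check: 601·1 + 280·(-2) = 41)
  q = 6: r = 34, s = 0 − 6·1 = -6, t = 1 − 6·(-2) = 13  (check: 601·(-6) + 280·13 = 34)
  q = 1: r = 7, s = 1 − 1·(-6) = 7, t = -2 − 1·13 = -15  (check: 601·7 + 280·(-15) = 7)
  q = 4: r = 6, s = -6 − 4·7 = -34, t = 13 − 4·(-15) = 73  (check: 601·(-34) + 280·73 = 6)
  q = 1: r = 1, s = 7 − 1·(-34) = 41, t = -15 − 1·73 = -88  (check: 601·41 + 280·(-88) = 1)
The row with r = 1 (the gcd) gives the Bezout coefficients s = 41, t = -88.
Result: 601 · (41) + 280 · (-88) = 1.

gcd(601, 280) = 1; s = 41, t = -88 (check: 601·41 + 280·(-88) = 1).


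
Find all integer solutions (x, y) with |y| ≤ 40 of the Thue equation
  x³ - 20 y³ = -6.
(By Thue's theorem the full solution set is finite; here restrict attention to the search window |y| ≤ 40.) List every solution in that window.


The equation is x³ - 20y³ = -6. For fixed y, x³ = 20·y³ − 6, so a solution requires the RHS to be a perfect cube.
Strategy: iterate y from -40 to 40, compute RHS = 20·y³ − 6, and check whether it is a (positive or negative) perfect cube.
Check small values of y:
  y = 0: RHS = -6 is not a perfect cube.
  y = 1: RHS = 14 is not a perfect cube.
  y = -1: RHS = -26 is not a perfect cube.
  y = 2: RHS = 154 is not a perfect cube.
  y = -2: RHS = -166 is not a perfect cube.
  y = 3: RHS = 534 is not a perfect cube.
  y = -3: RHS = -546 is not a perfect cube.
Continuing the search up to |y| = 40 finds no solutions either.
No (x, y) in the scanned range satisfies the equation.

No integer solutions with |y| ≤ 40.


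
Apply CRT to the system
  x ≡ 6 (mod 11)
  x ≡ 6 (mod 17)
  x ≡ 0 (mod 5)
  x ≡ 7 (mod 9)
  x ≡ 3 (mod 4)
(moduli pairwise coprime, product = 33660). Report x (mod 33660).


Product of moduli M = 11 · 17 · 5 · 9 · 4 = 33660.
Merge one congruence at a time:
  Start: x ≡ 6 (mod 11).
  Combine with x ≡ 6 (mod 17); new modulus lcm = 187.
    Write x = 6 + 11·t and substitute into x ≡ 6 (mod 17): 11·t ≡ 6 − 6 = 0 (mod 17).
    The inverse of 11 mod 17 is 14 (since 11·14 = 154 = 9·17 + 1), so t ≡ 14·0 = 0 ≡ 0 (mod 17).
    Then x = 6 + 11·0 = 6, valid modulo lcm(11, 17) = 187: x ≡ 6 (mod 187).
  Combine with x ≡ 0 (mod 5); new modulus lcm = 935.
    Write x = 6 + 187·t and substitute into x ≡ 0 (mod 5): 187·t ≡ 0 − 6 = -6 (mod 5).
    Reduce coefficients mod 5: 2·t ≡ 4 (mod 5).
    The inverse of 2 mod 5 is 3 (since 2·3 = 6 = 1·5 + 1), so t ≡ 3·4 = 12 ≡ 2 (mod 5).
    Then x = 6 + 187·2 = 380, valid modulo lcm(187, 5) = 935: x ≡ 380 (mod 935).
  Combine with x ≡ 7 (mod 9); new modulus lcm = 8415.
    Write x = 380 + 935·t and substitute into x ≡ 7 (mod 9): 935·t ≡ 7 − 380 = -373 (mod 9).
    Reduce coefficients mod 9: 8·t ≡ 5 (mod 9).
    The inverse of 8 mod 9 is 8 (since 8·8 = 64 = 7·9 + 1), so t ≡ 8·5 = 40 ≡ 4 (mod 9).
    Then x = 380 + 935·4 = 4120, valid modulo lcm(935, 9) = 8415: x ≡ 4120 (mod 8415).
  Combine with x ≡ 3 (mod 4); new modulus lcm = 33660.
    Write x = 4120 + 8415·t and substitute into x ≡ 3 (mod 4): 8415·t ≡ 3 − 4120 = -4117 (mod 4).
    Reduce coefficients mod 4: 3·t ≡ 3 (mod 4).
    The inverse of 3 mod 4 is 3 (since 3·3 = 9 = 2·4 + 1), so t ≡ 3·3 = 9 ≡ 1 (mod 4).
    Then x = 4120 + 8415·1 = 12535, valid modulo lcm(8415, 4) = 33660: x ≡ 12535 (mod 33660).
Verify against each original: 12535 mod 11 = 6, 12535 mod 17 = 6, 12535 mod 5 = 0, 12535 mod 9 = 7, 12535 mod 4 = 3.

x ≡ 12535 (mod 33660).


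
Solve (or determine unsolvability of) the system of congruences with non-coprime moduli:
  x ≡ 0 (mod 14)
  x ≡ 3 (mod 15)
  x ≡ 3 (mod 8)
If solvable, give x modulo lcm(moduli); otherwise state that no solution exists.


Moduli 14, 15, 8 are not pairwise coprime, so CRT works modulo lcm(m_i) when all pairwise compatibility conditions hold.
Pairwise compatibility: gcd(m_i, m_j) must divide a_i - a_j for every pair.
Merge one congruence at a time:
  Start: x ≡ 0 (mod 14).
  Combine with x ≡ 3 (mod 15): gcd(14, 15) = 1; 3 - 0 = 3, which IS divisible by 1, so compatible.
    Write x = 0 + 14·t and substitute into x ≡ 3 (mod 15): 14·t ≡ 3 − 0 = 3 (mod 15).
    The inverse of 14 mod 15 is 14 (since 14·14 = 196 = 13·15 + 1), so t ≡ 14·3 = 42 ≡ 12 (mod 15).
    Then x = 0 + 14·12 = 168, valid modulo lcm(14, 15) = 210: x ≡ 168 (mod 210).
  Combine with x ≡ 3 (mod 8): gcd(210, 8) = 2, and 3 - 168 = -165 is NOT divisible by 2.
    ⇒ system is inconsistent (no integer solution).

No solution (the system is inconsistent).


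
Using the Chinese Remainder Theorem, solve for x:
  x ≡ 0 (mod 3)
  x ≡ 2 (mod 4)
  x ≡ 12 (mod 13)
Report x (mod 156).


Moduli 3, 4, 13 are pairwise coprime; by CRT there is a unique solution modulo M = 3 · 4 · 13 = 156.
Solve pairwise, accumulating the modulus:
  Start with x ≡ 0 (mod 3).
  Combine with x ≡ 2 (mod 4): since gcd(3, 4) = 1, we get a unique residue mod 12.
    Write x = 0 + 3·t and substitute into x ≡ 2 (mod 4): 3·t ≡ 2 − 0 = 2 (mod 4).
    The inverse of 3 mod 4 is 3 (since 3·3 = 9 = 2·4 + 1), so t ≡ 3·2 = 6 ≡ 2 (mod 4).
    Then x = 0 + 3·2 = 6, valid modulo lcm(3, 4) = 12: x ≡ 6 (mod 12).
  Combine with x ≡ 12 (mod 13): since gcd(12, 13) = 1, we get a unique residue mod 156.
    Write x = 6 + 12·t and substitute into x ≡ 12 (mod 13): 12·t ≡ 12 − 6 = 6 (mod 13).
    The inverse of 12 mod 13 is 12 (since 12·12 = 144 = 11·13 + 1), so t ≡ 12·6 = 72 ≡ 7 (mod 13).
    Then x = 6 + 12·7 = 90, valid modulo lcm(12, 13) = 156: x ≡ 90 (mod 156).
Verify: 90 mod 3 = 0 ✓, 90 mod 4 = 2 ✓, 90 mod 13 = 12 ✓.

x ≡ 90 (mod 156).


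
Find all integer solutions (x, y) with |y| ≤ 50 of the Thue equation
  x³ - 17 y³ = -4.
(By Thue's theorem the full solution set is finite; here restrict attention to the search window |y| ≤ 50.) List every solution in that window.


The equation is x³ - 17y³ = -4. For fixed y, x³ = 17·y³ − 4, so a solution requires the RHS to be a perfect cube.
Strategy: iterate y from -50 to 50, compute RHS = 17·y³ − 4, and check whether it is a (positive or negative) perfect cube.
Check small values of y:
  y = 0: RHS = -4 is not a perfect cube.
  y = 1: RHS = 13 is not a perfect cube.
  y = -1: RHS = -21 is not a perfect cube.
  y = 2: RHS = 132 is not a perfect cube.
  y = -2: RHS = -140 is not a perfect cube.
  y = 3: RHS = 455 is not a perfect cube.
  y = -3: RHS = -463 is not a perfect cube.
Continuing the search up to |y| = 50 finds no solutions either.
No (x, y) in the scanned range satisfies the equation.

No integer solutions with |y| ≤ 50.


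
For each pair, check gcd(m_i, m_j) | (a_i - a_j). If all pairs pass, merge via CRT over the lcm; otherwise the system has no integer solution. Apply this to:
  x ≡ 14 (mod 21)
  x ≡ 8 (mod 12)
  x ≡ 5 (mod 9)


Moduli 21, 12, 9 are not pairwise coprime, so CRT works modulo lcm(m_i) when all pairwise compatibility conditions hold.
Pairwise compatibility: gcd(m_i, m_j) must divide a_i - a_j for every pair.
Merge one congruence at a time:
  Start: x ≡ 14 (mod 21).
  Combine with x ≡ 8 (mod 12): gcd(21, 12) = 3; 8 - 14 = -6, which IS divisible by 3, so compatible.
    Write x = 14 + 21·t and substitute into x ≡ 8 (mod 12): 21·t ≡ 8 − 14 = -6 (mod 12).
    Divide the congruence (and modulus) by g = 3: 7·t ≡ -2 (mod 4).
    Reduce coefficients mod 4: 3·t ≡ 2 (mod 4).
    The inverse of 3 mod 4 is 3 (since 3·3 = 9 = 2·4 + 1), so t ≡ 3·2 = 6 ≡ 2 (mod 4).
    Then x = 14 + 21·2 = 56, valid modulo lcm(21, 12) = 84: x ≡ 56 (mod 84).
  Combine with x ≡ 5 (mod 9): gcd(84, 9) = 3; 5 - 56 = -51, which IS divisible by 3, so compatible.
    Write x = 56 + 84·t and substitute into x ≡ 5 (mod 9): 84·t ≡ 5 − 56 = -51 (mod 9).
    Divide the congruence (and modulus) by g = 3: 28·t ≡ -17 (mod 3).
    Reduce coefficients mod 3: 1·t ≡ 1 (mod 3).
    So t ≡ 1 (mod 3).
    Then x = 56 + 84·1 = 140, valid modulo lcm(84, 9) = 252: x ≡ 140 (mod 252).
Verify: 140 mod 21 = 14, 140 mod 12 = 8, 140 mod 9 = 5.

x ≡ 140 (mod 252).


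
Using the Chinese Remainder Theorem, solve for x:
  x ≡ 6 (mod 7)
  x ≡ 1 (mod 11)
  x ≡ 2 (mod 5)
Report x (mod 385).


Moduli 7, 11, 5 are pairwise coprime; by CRT there is a unique solution modulo M = 7 · 11 · 5 = 385.
Solve pairwise, accumulating the modulus:
  Start with x ≡ 6 (mod 7).
  Combine with x ≡ 1 (mod 11): since gcd(7, 11) = 1, we get a unique residue mod 77.
    Write x = 6 + 7·t and substitute into x ≡ 1 (mod 11): 7·t ≡ 1 − 6 = -5 (mod 11).
    Reduce coefficients mod 11: 7·t ≡ 6 (mod 11).
    The inverse of 7 mod 11 is 8 (since 7·8 = 56 = 5·11 + 1), so t ≡ 8·6 = 48 ≡ 4 (mod 11).
    Then x = 6 + 7·4 = 34, valid modulo lcm(7, 11) = 77: x ≡ 34 (mod 77).
  Combine with x ≡ 2 (mod 5): since gcd(77, 5) = 1, we get a unique residue mod 385.
    Write x = 34 + 77·t and substitute into x ≡ 2 (mod 5): 77·t ≡ 2 − 34 = -32 (mod 5).
    Reduce coefficients mod 5: 2·t ≡ 3 (mod 5).
    The inverse of 2 mod 5 is 3 (since 2·3 = 6 = 1·5 + 1), so t ≡ 3·3 = 9 ≡ 4 (mod 5).
    Then x = 34 + 77·4 = 342, valid modulo lcm(77, 5) = 385: x ≡ 342 (mod 385).
Verify: 342 mod 7 = 6 ✓, 342 mod 11 = 1 ✓, 342 mod 5 = 2 ✓.

x ≡ 342 (mod 385).


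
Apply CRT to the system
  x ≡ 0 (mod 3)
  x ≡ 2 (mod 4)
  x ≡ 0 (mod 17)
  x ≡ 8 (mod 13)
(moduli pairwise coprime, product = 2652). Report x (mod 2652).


Product of moduli M = 3 · 4 · 17 · 13 = 2652.
Merge one congruence at a time:
  Start: x ≡ 0 (mod 3).
  Combine with x ≡ 2 (mod 4); new modulus lcm = 12.
    Write x = 0 + 3·t and substitute into x ≡ 2 (mod 4): 3·t ≡ 2 − 0 = 2 (mod 4).
    The inverse of 3 mod 4 is 3 (since 3·3 = 9 = 2·4 + 1), so t ≡ 3·2 = 6 ≡ 2 (mod 4).
    Then x = 0 + 3·2 = 6, valid modulo lcm(3, 4) = 12: x ≡ 6 (mod 12).
  Combine with x ≡ 0 (mod 17); new modulus lcm = 204.
    Write x = 6 + 12·t and substitute into x ≡ 0 (mod 17): 12·t ≡ 0 − 6 = -6 (mod 17).
    Reduce coefficients mod 17: 12·t ≡ 11 (mod 17).
    The inverse of 12 mod 17 is 10 (since 12·10 = 120 = 7·17 + 1), so t ≡ 10·11 = 110 ≡ 8 (mod 17).
    Then x = 6 + 12·8 = 102, valid modulo lcm(12, 17) = 204: x ≡ 102 (mod 204).
  Combine with x ≡ 8 (mod 13); new modulus lcm = 2652.
    Write x = 102 + 204·t and substitute into x ≡ 8 (mod 13): 204·t ≡ 8 − 102 = -94 (mod 13).
    Reduce coefficients mod 13: 9·t ≡ 10 (mod 13).
    The inverse of 9 mod 13 is 3 (since 9·3 = 27 = 2·13 + 1), so t ≡ 3·10 = 30 ≡ 4 (mod 13).
    Then x = 102 + 204·4 = 918, valid modulo lcm(204, 13) = 2652: x ≡ 918 (mod 2652).
Verify against each original: 918 mod 3 = 0, 918 mod 4 = 2, 918 mod 17 = 0, 918 mod 13 = 8.

x ≡ 918 (mod 2652).


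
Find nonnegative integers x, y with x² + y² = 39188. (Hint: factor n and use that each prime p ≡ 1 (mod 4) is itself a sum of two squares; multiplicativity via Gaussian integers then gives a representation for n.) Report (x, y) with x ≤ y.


Step 1: Factor n = 39188 = 2^2 · 97 · 101.
Step 2: Check the mod-4 condition on each prime factor: 2 = 2 (special); 97 ≡ 1 (mod 4), exponent 1; 101 ≡ 1 (mod 4), exponent 1.
All primes ≡ 3 (mod 4) appear to even exponent (or don't appear), so by the two-squares theorem n IS expressible as a sum of two squares.
Step 3: Build a representation. Group n = k² · m with k = 2 and m = 97 · 101 = 9797 (a product of primes ≡ 1 (mod 4)); a representation of m scales to one of n via (k·x)² + (k·y)² = k²(x² + y²). Each prime p ≡ 1 (mod 4) is itself a sum of two squares; find a² by testing p − a² for a perfect square:
  97: 97 − 1² = 96, 97 − 2² = 93, 97 − 3² = 88, 97 − 4² = 81 = 9² ⇒ 97 = 4² + 9².
  101: 101 − 1² = 100 = 10² ⇒ 101 = 1² + 10².
  Combine using the Brahmagupta–Fibonacci identity (a² + b²)(c² + d²) = (ac − bd)² + (ad + bc)² = (ac + bd)² + (ad − bc)²:
  97 · 101 = 9797: from (4² + 9²)(1² + 10²), take (4·1 − 9·10, 4·10 + 9·1) = (4 − 90, 40 + 9) = (-86, 49); dropping signs (only squares matter) gives (86, 49); check 86² + 49² = 7396 + 2401 = 9797 ✓.
  Scale by k = 2: (2·86, 2·49) = (172, 98).
Step 4: Order so x ≤ y and verify: 98² + 172² = 9604 + 29584 = 39188 = n. ✓

n = 39188 = 98² + 172² (one valid representation with x ≤ y).


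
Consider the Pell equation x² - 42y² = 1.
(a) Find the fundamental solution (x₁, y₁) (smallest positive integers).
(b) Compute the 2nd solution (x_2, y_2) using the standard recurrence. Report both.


Step 1: Find the fundamental solution (x₁, y₁) of x² - 42y² = 1.
  Expand √42 as a continued fraction. a₀ = ⌊√42⌋ = 6; iterate m_{k+1} = d_k·a_k − m_k, d_{k+1} = (42 − m_{k+1}²)/d_k, a_{k+1} = ⌊(a₀ + m_{k+1})/d_{k+1}⌋ (starting m₀ = 0, d₀ = 1), with convergents p_k = a_k·p_{k-1} + p_{k-2}, q_k = a_k·q_{k-1} + q_{k-2} (p₋₁ = 1, q₋₁ = 0):
  k = 0: a₀ = 6; p₀/q₀ = 6/1; p₀² − 42·q₀² = 36 − 42 = -6.
  k = 1: m = 6, d = 6, a = ⌊(6 + 6)/6⌋ = 2; p/q = (2·6 + 1)/(2·1 + 0) = 13/2; p² − 42·q² = 169 − 168 = 1.
  The first convergent with p² − 42·q² = 1 gives the fundamental solution (x₁, y₁) = (13, 2).
Step 2: Apply the recurrence (x_{n+1}, y_{n+1}) = (x₁x_n + 42y₁y_n, x₁y_n + y₁x_n) repeatedly.
  From (x_1, y_1) = (13, 2): x_2 = 13·13 + 42·2·2 = 337; y_2 = 13·2 + 2·13 = 52.
Step 3: Verify x_2² - 42·y_2² = 113569 - 113568 = 1 (should be 1). ✓

(x_1, y_1) = (13, 2); (x_2, y_2) = (337, 52).


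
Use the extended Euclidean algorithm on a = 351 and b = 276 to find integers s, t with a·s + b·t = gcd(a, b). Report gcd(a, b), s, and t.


Euclidean algorithm on (351, 276) — divide until remainder is 0:
  351 = 1 · 276 + 75
  276 = 3 · 75 + 51
  75 = 1 · 51 + 24
  51 = 2 · 24 + 3
  24 = 8 · 3 + 0
gcd(351, 276) = 3.
Track Bezout coefficients alongside the remainders: start with r₀ = 351 = a·1 + b·0 (s = 1, t = 0) and r₁ = 276 = a·0 + b·1 (s = 0, t = 1); each new remainder r_{k+1} = r_{k-1} − q_k·r_k inherits s_{k+1} = s_{k-1} − q_k·s_k, t_{k+1} = t_{k-1} − q_k·t_k, so r_k = a·s_k + b·t_k at every step:
  q = 1: r = 75, s = 1 − 1·0 = 1, t = 0 − 1·1 = -1  (check: 351·1 + 276·(-1) = 75)
  q = 3: r = 51, s = 0 − 3·1 = -3, t = 1 − 3·(-1) = 4  (check: 351·(-3) + 276·4 = 51)
  q = 1: r = 24, s = 1 − 1·(-3) = 4, t = -1 − 1·4 = -5  (check: 351·4 + 276·(-5) = 24)
  q = 2: r = 3, s = -3 − 2·4 = -11, t = 4 − 2·(-5) = 14  (check: 351·(-11) + 276·14 = 3)
The row with r = 3 (the gcd) gives the Bezout coefficients s = -11, t = 14.
Result: 351 · (-11) + 276 · (14) = 3.

gcd(351, 276) = 3; s = -11, t = 14 (check: 351·(-11) + 276·14 = 3).


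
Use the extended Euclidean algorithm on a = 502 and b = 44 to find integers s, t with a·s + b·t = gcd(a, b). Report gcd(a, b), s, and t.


Euclidean algorithm on (502, 44) — divide until remainder is 0:
  502 = 11 · 44 + 18
  44 = 2 · 18 + 8
  18 = 2 · 8 + 2
  8 = 4 · 2 + 0
gcd(502, 44) = 2.
Track Bezout coefficients alongside the remainders: start with r₀ = 502 = a·1 + b·0 (s = 1, t = 0) and r₁ = 44 = a·0 + b·1 (s = 0, t = 1); each new remainder r_{k+1} = r_{k-1} − q_k·r_k inherits s_{k+1} = s_{k-1} − q_k·s_k, t_{k+1} = t_{k-1} − q_k·t_k, so r_k = a·s_k + b·t_k at every step:
  q = 11: r = 18, s = 1 − 11·0 = 1, t = 0 − 11·1 = -11  (check: 502·1 + 44·(-11) = 18)
  q = 2: r = 8, s = 0 − 2·1 = -2, t = 1 − 2·(-11) = 23  (check: 502·(-2) + 44·23 = 8)
  q = 2: r = 2, s = 1 − 2·(-2) = 5, t = -11 − 2·23 = -57  (check: 502·5 + 44·(-57) = 2)
The row with r = 2 (the gcd) gives the Bezout coefficients s = 5, t = -57.
Result: 502 · (5) + 44 · (-57) = 2.

gcd(502, 44) = 2; s = 5, t = -57 (check: 502·5 + 44·(-57) = 2).
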